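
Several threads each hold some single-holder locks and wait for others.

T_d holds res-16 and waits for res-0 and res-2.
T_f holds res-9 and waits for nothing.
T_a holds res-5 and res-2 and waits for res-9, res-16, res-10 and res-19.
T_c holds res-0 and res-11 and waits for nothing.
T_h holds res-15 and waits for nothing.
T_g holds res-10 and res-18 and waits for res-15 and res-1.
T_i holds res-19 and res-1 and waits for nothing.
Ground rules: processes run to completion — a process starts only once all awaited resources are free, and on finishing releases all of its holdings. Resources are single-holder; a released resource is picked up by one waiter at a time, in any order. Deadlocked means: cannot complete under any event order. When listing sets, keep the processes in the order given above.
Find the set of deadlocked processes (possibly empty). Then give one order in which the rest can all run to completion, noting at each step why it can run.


Deadlocked set: T_d and T_a.
Key observation: T_d -> T_a -> T_d is a circular wait — nothing in it can go first; no other process is dragged down with it.
One completion order for the rest: T_h, T_f, T_i, T_g, T_c.
Check, step by step:
  T_h waits on nothing -> runs at once and releases res-15
  T_f waits on nothing -> runs at once and releases res-9
  T_i waits on nothing -> runs at once and releases res-19 and res-1
  run T_g (all its waits — res-15 and res-1 — are resolved); releases res-10 and res-18
  T_c waits on nothing -> runs at once and releases res-0 and res-11


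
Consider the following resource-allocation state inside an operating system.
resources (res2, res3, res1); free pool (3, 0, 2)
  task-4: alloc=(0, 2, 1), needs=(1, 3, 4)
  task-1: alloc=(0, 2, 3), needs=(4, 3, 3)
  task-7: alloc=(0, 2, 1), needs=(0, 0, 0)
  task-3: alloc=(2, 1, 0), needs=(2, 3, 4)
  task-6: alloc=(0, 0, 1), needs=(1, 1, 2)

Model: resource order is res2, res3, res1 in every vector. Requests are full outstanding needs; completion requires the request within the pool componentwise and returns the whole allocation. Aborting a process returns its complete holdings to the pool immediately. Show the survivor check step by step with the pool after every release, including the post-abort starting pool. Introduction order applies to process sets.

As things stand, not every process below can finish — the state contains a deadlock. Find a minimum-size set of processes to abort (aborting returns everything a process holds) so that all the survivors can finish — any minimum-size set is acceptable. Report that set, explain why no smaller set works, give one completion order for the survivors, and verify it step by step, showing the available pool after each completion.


The answer: abort task-3.
Key observation: aborting task-3 returns (2, 1, 0), and task-4 — hopeless before — runs at step 3 with the returned capacity in the pool.
Why nothing smaller works: aborting no one leaves the state deadlocked as given.
One survivor order: task-6, task-7, task-4, task-1. Step-by-step check (post-abort pool first):
  pool = (5, 1, 2)
  task-6: need (1, 1, 2) fits (5, 1, 2); releases (0, 0, 1), pool now (5, 1, 3)
  task-7: need (0, 0, 0) fits (5, 1, 3); releases (0, 2, 1), pool now (5, 3, 4)
  task-4: need (1, 3, 4) fits (5, 3, 4); releases (0, 2, 1), pool now (5, 5, 5)
  task-1: need (4, 3, 3) fits (5, 5, 5); releases (0, 2, 3), pool now (5, 7, 8)


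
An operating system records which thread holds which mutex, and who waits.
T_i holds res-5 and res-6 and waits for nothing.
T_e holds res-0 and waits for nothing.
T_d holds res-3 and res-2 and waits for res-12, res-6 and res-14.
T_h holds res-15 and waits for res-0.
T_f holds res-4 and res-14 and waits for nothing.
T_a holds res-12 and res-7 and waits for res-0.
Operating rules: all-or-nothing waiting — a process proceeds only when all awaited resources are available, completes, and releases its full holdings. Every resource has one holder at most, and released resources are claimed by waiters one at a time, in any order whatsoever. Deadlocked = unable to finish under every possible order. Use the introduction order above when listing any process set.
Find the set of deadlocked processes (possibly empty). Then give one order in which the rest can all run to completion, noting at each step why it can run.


No process is deadlocked.
Key observation: every chain of waits terminates; starting from the processes that wait on nothing, all the rest unlock in turn.
One completion order for the rest: T_e, T_h, T_f, T_a, T_i, T_d.
Walking it through:
  T_e: no waits; runs immediately, freeing res-0
  T_h waits on res-0 — all released -> runs and releases res-15
  T_f: no waits; runs immediately, freeing res-4 and res-14
  T_a waits on res-0 — all released -> runs and releases res-12 and res-7
  T_i: no waits; runs immediately, freeing res-5 and res-6
  T_d waits on res-12, res-6 and res-14 — all released -> runs and releases res-3 and res-2


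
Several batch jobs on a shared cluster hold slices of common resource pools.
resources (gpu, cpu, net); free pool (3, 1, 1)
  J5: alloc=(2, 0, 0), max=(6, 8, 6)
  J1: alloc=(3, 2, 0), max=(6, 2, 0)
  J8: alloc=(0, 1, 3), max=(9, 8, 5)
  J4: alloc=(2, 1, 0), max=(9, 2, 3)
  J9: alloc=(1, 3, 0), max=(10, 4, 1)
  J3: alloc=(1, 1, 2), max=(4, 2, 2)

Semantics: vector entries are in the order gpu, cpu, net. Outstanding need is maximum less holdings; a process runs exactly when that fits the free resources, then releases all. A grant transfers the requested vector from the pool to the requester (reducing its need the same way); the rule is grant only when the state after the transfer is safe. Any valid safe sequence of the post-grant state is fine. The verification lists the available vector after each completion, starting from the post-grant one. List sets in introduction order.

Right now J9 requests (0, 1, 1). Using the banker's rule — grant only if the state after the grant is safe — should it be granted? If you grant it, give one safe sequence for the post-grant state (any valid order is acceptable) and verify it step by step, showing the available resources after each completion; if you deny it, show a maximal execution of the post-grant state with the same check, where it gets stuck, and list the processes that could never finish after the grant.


DENY. Granting would leave the state unsafe.
Key observation: after J1, J3 the pool peaks at (7, 3, 2), and each blocked process is short somewhere: J5 on cpu, net; J8 on gpu, cpu; J4 on net; J9 on gpu.
On the post-grant state, J1, J3 is a maximal run — nothing extends it. Check, step by step:
  pool = (3, 0, 0)
  J1 needs (3, 0, 0) <= (3, 0, 0) -> finishes; pool += (3, 2, 0) = (6, 2, 0)
  J3 needs (3, 1, 0) <= (6, 2, 0) -> finishes; pool += (1, 1, 2) = (7, 3, 2)
  blocked: J5 wants (4, 8, 6), pool (7, 3, 2) — not enough cpu and net
  blocked: J8 wants (9, 7, 2), pool (7, 3, 2) — not enough gpu and cpu
  blocked: J4 wants (7, 1, 3), pool (7, 3, 2) — not enough net
  blocked: J9 wants (9, 0, 0), pool (7, 3, 2) — not enough gpu
Processes that could never finish after the grant: J5, J8, J4 and J9.


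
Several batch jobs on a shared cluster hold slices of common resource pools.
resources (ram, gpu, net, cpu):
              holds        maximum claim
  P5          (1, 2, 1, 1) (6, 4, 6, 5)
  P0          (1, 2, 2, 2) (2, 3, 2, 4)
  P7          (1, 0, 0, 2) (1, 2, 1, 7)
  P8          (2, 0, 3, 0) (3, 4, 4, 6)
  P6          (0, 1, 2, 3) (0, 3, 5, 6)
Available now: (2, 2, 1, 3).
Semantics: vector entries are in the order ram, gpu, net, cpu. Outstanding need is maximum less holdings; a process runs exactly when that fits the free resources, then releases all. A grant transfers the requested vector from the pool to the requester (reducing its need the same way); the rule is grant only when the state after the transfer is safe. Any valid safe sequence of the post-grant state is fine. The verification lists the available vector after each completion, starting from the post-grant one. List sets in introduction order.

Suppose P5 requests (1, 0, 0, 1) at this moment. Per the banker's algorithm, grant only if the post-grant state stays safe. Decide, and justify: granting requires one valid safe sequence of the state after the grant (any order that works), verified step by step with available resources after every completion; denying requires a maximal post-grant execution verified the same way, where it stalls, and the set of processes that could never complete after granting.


GRANT — the state after the grant stays safe, e.g. via P0, P6, P7, P8, P5.
Key observation: with (1, 2, 1, 2) left after the transfer, P0 can run at once — the state stays safe.
Verifying the post-grant state step by step:
  pool = (1, 2, 1, 2)
  P0 needs (1, 1, 0, 2) <= (1, 2, 1, 2) -> finishes; pool += (1, 2, 2, 2) = (2, 4, 3, 4)
  P6 needs (0, 2, 3, 3) <= (2, 4, 3, 4) -> finishes; pool += (0, 1, 2, 3) = (2, 5, 5, 7)
  P7 needs (0, 2, 1, 5) <= (2, 5, 5, 7) -> finishes; pool += (1, 0, 0, 2) = (3, 5, 5, 9)
  P8 needs (1, 4, 1, 6) <= (3, 5, 5, 9) -> finishes; pool += (2, 0, 3, 0) = (5, 5, 8, 9)
  P5 needs (4, 2, 5, 3) <= (5, 5, 8, 9) -> finishes; pool += (2, 2, 1, 2) = (7, 7, 9, 11)


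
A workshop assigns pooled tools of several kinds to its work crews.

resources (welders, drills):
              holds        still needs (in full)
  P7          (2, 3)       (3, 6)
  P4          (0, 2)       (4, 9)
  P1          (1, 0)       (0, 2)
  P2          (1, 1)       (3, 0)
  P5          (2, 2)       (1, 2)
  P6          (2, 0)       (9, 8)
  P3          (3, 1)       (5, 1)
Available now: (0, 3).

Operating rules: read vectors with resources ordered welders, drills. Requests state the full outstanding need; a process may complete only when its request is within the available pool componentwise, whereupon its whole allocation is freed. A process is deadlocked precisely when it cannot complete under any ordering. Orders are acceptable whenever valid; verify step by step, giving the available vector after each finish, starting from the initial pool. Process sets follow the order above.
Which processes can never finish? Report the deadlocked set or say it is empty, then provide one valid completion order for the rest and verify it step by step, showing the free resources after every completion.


The deadlocked set is empty.
Key observation: no deadlock: P1 fits now, and the freed resources carry the rest through.
The rest can finish in the order P1, P5, P2, P7, P3, P4, P6. Walking it through:
  pool = (0, 3)
  P1 needs (0, 2) <= (0, 3) -> finishes; pool += (1, 0) = (1, 3)
  P5 needs (1, 2) <= (1, 3) -> finishes; pool += (2, 2) = (3, 5)
  P2 needs (3, 0) <= (3, 5) -> finishes; pool += (1, 1) = (4, 6)
  P7 needs (3, 6) <= (4, 6) -> finishes; pool += (2, 3) = (6, 9)
  P3 needs (5, 1) <= (6, 9) -> finishes; pool += (3, 1) = (9, 10)
  P4 needs (4, 9) <= (9, 10) -> finishes; pool += (0, 2) = (9, 12)
  P6 needs (9, 8) <= (9, 12) -> finishes; pool += (2, 0) = (11, 12)


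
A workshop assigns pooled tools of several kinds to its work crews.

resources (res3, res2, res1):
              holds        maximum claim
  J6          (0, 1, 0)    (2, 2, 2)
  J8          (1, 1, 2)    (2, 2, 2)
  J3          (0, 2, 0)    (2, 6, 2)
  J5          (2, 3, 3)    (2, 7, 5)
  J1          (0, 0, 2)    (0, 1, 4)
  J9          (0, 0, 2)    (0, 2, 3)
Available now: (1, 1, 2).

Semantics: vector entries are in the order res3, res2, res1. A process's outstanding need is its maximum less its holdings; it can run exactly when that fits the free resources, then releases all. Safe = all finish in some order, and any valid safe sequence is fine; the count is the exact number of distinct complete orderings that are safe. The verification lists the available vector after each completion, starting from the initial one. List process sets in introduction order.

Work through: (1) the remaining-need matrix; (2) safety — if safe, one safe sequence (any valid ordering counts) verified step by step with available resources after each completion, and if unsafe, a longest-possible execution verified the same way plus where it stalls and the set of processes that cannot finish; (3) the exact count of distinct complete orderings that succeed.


(1) Need matrix, components ordered res3, res2, res1:
  J6: (2, 1, 2)
  J8: (1, 1, 0)
  J3: (2, 4, 2)
  J5: (0, 4, 2)
  J1: (0, 1, 2)
  J9: (0, 2, 1)
(2) The state is UNSAFE.
Key observation: J8, J9, J6, J1 can finish, but then (2, 3, 8) is all there is, and the blocked group's res2 demands exceed it.
A maximal execution: J8, J9, J6, J1 — then nothing else fits. Step-by-step check:
  pool = (1, 1, 2)
  J8: need (1, 1, 0) fits (1, 1, 2); releases (1, 1, 2), pool now (2, 2, 4)
  J9: need (0, 2, 1) fits (2, 2, 4); releases (0, 0, 2), pool now (2, 2, 6)
  J6: need (2, 1, 2) fits (2, 2, 6); releases (0, 1, 0), pool now (2, 3, 6)
  J1: need (0, 1, 2) fits (2, 3, 6); releases (0, 0, 2), pool now (2, 3, 8)
  J3 cannot run: need (2, 4, 2) vs free (2, 3, 8) (insufficient res2)
  J5 cannot run: need (0, 4, 2) vs free (2, 3, 8) (insufficient res2)
Processes that can never finish: J3 and J5.
(3) Precisely 0 of the possible complete orderings are safe sequences.


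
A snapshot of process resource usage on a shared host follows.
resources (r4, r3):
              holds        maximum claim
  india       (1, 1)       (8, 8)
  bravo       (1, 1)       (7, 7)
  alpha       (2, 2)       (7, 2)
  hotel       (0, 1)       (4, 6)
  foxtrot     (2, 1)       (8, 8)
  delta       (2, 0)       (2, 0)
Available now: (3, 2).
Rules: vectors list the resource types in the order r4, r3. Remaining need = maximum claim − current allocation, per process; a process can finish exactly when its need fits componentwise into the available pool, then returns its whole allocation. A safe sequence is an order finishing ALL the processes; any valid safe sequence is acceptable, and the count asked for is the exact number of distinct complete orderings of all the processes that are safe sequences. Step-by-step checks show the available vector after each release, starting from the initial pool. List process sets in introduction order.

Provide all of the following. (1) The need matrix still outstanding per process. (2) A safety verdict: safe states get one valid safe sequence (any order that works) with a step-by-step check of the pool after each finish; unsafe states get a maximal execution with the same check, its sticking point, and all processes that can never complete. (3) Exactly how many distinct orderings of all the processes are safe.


(1) Need matrix, components ordered r4, r3:
  india: (7, 7)
  bravo: (6, 6)
  alpha: (5, 0)
  hotel: (4, 5)
  foxtrot: (6, 7)
  delta: (0, 0)
(2) The state is UNSAFE.
Key observation: no order helps: past delta, alpha, the free pool tops out at (7, 4), below what each blocked process needs in r3.
A maximal execution: delta, alpha — then nothing else fits. Walking it through:
  pool = (3, 2)
  delta: need (0, 0) fits (3, 2); releases (2, 0), pool now (5, 2)
  alpha: need (5, 0) fits (5, 2); releases (2, 2), pool now (7, 4)
  blocked: india wants (7, 7), pool (7, 4) — not enough r3
  blocked: bravo wants (6, 6), pool (7, 4) — not enough r3
  blocked: hotel wants (4, 5), pool (7, 4) — not enough r3
  blocked: foxtrot wants (6, 7), pool (7, 4) — not enough r3
Permanently blocked: india, bravo, hotel and foxtrot.
(3) Precisely 0 of the possible complete orderings are safe sequences.


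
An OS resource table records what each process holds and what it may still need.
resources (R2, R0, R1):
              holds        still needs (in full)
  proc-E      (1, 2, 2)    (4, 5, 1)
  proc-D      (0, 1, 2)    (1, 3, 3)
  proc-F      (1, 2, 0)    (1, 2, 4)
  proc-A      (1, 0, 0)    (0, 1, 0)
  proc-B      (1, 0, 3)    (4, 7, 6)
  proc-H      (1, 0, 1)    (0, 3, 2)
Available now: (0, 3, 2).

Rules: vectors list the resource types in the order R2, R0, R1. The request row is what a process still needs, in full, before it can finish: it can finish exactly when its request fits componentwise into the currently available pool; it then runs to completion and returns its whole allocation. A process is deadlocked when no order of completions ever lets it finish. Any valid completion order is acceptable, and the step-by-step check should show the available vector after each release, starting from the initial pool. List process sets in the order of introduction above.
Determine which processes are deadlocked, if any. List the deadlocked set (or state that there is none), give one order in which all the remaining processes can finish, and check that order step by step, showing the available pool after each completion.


The deadlocked set is proc-E and proc-B.
Key observation: no order helps: past proc-H, proc-D, proc-F, proc-A, the free pool tops out at (3, 6, 5), below what each blocked process needs in R2.
The rest can finish in the order proc-H, proc-D, proc-F, proc-A. Check, step by step:
  pool = (0, 3, 2)
  run proc-H (needs (0, 3, 2), free (0, 3, 2)); after release of (1, 0, 1) the pool is (1, 3, 3)
  run proc-D (needs (1, 3, 3), free (1, 3, 3)); after release of (0, 1, 2) the pool is (1, 4, 5)
  run proc-F (needs (1, 2, 4), free (1, 4, 5)); after release of (1, 2, 0) the pool is (2, 6, 5)
  run proc-A (needs (0, 1, 0), free (2, 6, 5)); after release of (1, 0, 0) the pool is (3, 6, 5)
The stuck group stays short no matter what:
  proc-E cannot run: need (4, 5, 1) vs free (3, 6, 5) (insufficient R2)
  proc-B cannot run: need (4, 7, 6) vs free (3, 6, 5) (insufficient R2, R0 and R1)


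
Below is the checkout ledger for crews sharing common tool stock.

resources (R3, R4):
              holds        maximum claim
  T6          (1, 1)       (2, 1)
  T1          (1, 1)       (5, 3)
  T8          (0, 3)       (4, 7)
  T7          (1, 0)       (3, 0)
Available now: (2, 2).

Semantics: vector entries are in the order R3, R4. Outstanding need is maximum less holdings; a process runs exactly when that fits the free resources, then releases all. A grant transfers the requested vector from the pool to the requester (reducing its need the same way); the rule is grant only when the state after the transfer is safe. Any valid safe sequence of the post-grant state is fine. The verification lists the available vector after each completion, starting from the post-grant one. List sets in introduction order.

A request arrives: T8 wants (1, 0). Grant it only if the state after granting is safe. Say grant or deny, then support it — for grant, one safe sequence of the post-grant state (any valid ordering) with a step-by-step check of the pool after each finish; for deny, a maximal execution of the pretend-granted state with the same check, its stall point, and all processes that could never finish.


DENY: after the grant no complete ordering would exist.
Key observation: after T6, T7 the pool peaks at (3, 3), and each blocked process is short somewhere: T1 on R3; T8 on R4.
After a pretend grant, a maximal execution: T6, T7 — then nothing else fits. Walking it through:
  pool = (1, 2)
  T6: need (1, 0) fits (1, 2); releases (1, 1), pool now (2, 3)
  T7: need (2, 0) fits (2, 3); releases (1, 0), pool now (3, 3)
  T1 cannot run: need (4, 2) vs free (3, 3) (insufficient R3)
  T8 cannot run: need (3, 4) vs free (3, 3) (insufficient R4)
Post-grant, the permanently blocked set is T1 and T8.


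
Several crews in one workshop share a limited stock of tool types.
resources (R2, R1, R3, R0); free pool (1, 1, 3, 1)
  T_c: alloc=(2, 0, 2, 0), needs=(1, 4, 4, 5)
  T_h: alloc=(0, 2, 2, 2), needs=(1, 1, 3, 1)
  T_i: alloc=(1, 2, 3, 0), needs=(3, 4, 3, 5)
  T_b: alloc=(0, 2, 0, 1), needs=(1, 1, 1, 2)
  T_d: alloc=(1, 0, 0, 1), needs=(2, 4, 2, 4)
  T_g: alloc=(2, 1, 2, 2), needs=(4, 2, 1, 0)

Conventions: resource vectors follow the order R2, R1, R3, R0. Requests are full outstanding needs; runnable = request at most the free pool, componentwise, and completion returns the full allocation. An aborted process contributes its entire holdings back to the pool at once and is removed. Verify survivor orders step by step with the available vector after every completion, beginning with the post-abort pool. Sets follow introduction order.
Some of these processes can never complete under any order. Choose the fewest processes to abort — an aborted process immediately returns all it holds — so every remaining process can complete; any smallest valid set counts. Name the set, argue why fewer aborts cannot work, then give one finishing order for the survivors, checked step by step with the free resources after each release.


The answer: abort T_g.
Key observation: the deadlocked T_d becomes finishable only because T_g released (2, 1, 2, 2); it completes at step 2 below.
Minimality: the empty abort set fails — the state is deadlocked as it stands.
One survivor order: T_h, T_d, T_c, T_i, T_b. Step-by-step check (post-abort pool first):
  pool = (3, 2, 5, 3)
  T_h: need (1, 1, 3, 1) fits (3, 2, 5, 3); releases (0, 2, 2, 2), pool now (3, 4, 7, 5)
  T_d: need (2, 4, 2, 4) fits (3, 4, 7, 5); releases (1, 0, 0, 1), pool now (4, 4, 7, 6)
  T_c: need (1, 4, 4, 5) fits (4, 4, 7, 6); releases (2, 0, 2, 0), pool now (6, 4, 9, 6)
  T_i: need (3, 4, 3, 5) fits (6, 4, 9, 6); releases (1, 2, 3, 0), pool now (7, 6, 12, 6)
  T_b: need (1, 1, 1, 2) fits (7, 6, 12, 6); releases (0, 2, 0, 1), pool now (7, 8, 12, 7)


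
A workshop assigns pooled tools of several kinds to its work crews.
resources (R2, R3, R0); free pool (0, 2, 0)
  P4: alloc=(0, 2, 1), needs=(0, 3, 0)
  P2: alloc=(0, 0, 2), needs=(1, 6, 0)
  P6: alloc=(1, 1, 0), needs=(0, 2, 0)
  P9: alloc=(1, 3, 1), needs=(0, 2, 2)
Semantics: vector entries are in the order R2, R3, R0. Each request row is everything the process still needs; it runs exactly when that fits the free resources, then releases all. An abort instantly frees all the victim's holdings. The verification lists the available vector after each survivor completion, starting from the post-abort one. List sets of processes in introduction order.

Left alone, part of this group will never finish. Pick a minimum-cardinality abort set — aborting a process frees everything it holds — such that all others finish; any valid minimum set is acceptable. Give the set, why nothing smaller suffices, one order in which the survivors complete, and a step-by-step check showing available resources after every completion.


Minimum abort set: P2.
Key observation: P9 had no path to completion before; after the abort of P2 ((0, 0, 2) returned), step 1 is where it fits.
Minimality: the empty abort set fails — the state is deadlocked as it stands.
One survivor order: P9, P6, P4. Step-by-step check (post-abort pool first):
  pool = (0, 2, 2)
  P9 needs (0, 2, 2) <= (0, 2, 2) -> finishes; pool += (1, 3, 1) = (1, 5, 3)
  P6 needs (0, 2, 0) <= (1, 5, 3) -> finishes; pool += (1, 1, 0) = (2, 6, 3)
  P4 needs (0, 3, 0) <= (2, 6, 3) -> finishes; pool += (0, 2, 1) = (2, 8, 4)


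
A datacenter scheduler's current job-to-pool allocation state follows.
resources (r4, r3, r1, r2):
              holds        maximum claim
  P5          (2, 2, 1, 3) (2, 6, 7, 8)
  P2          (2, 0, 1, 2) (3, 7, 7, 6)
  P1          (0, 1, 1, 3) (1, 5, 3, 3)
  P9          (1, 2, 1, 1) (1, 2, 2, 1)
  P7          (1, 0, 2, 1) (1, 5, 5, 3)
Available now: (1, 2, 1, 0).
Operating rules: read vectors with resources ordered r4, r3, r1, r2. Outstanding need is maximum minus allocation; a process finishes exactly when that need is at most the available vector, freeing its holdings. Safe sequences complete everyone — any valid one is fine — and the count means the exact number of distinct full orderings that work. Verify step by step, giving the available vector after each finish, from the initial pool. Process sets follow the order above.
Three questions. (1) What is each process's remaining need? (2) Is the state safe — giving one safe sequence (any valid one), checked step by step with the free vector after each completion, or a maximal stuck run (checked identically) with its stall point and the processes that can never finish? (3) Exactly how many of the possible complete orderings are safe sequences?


(1) Remaining need (order r4, r3, r1, r2):
  P5: (0, 4, 6, 5)
  P2: (1, 7, 6, 4)
  P1: (1, 4, 2, 0)
  P9: (0, 0, 1, 0)
  P7: (0, 5, 3, 2)
(2) The state is UNSAFE.
Key observation: no order helps: past P9, P1, P7, the free pool tops out at (3, 5, 5, 5), below what each blocked process needs in r1.
A maximal execution: P9, P1, P7 — then nothing else fits. Step-by-step check:
  pool = (1, 2, 1, 0)
  run P9 (needs (0, 0, 1, 0), free (1, 2, 1, 0)); after release of (1, 2, 1, 1) the pool is (2, 4, 2, 1)
  run P1 (needs (1, 4, 2, 0), free (2, 4, 2, 1)); after release of (0, 1, 1, 3) the pool is (2, 5, 3, 4)
  run P7 (needs (0, 5, 3, 2), free (2, 5, 3, 4)); after release of (1, 0, 2, 1) the pool is (3, 5, 5, 5)
  P5 still needs (0, 4, 6, 5) but only (3, 5, 5, 5) is free — short on r1
  P2 still needs (1, 7, 6, 4) but only (3, 5, 5, 5) is free — short on r3 and r1
Permanently blocked: P5 and P2.
(3) Exactly 0 of the possible complete orderings are safe sequences.


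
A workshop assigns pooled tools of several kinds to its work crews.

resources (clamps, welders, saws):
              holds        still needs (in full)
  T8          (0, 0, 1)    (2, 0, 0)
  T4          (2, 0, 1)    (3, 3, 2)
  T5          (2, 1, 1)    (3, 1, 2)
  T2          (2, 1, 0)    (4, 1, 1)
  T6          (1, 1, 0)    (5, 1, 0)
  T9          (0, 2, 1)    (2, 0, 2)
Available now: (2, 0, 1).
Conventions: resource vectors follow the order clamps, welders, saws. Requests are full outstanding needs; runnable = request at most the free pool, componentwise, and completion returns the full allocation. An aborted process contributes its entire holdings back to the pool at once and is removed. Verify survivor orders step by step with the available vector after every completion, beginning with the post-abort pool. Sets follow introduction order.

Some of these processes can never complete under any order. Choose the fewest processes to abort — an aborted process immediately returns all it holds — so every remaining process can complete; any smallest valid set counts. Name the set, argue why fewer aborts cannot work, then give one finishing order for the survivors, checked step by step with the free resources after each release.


The answer: abort T2.
Key observation: T5 could never have finished before the abort; with (2, 1, 0) returned by T2, it fits at step 2.
Why nothing smaller works: aborting no one leaves the state deadlocked as given.
One survivor order: T8, T5, T9, T4, T6. Verifying each step (post-abort pool first):
  pool = (4, 1, 1)
  run T8 (needs (2, 0, 0), free (4, 1, 1)); after release of (0, 0, 1) the pool is (4, 1, 2)
  run T5 (needs (3, 1, 2), free (4, 1, 2)); after release of (2, 1, 1) the pool is (6, 2, 3)
  run T9 (needs (2, 0, 2), free (6, 2, 3)); after release of (0, 2, 1) the pool is (6, 4, 4)
  run T4 (needs (3, 3, 2), free (6, 4, 4)); after release of (2, 0, 1) the pool is (8, 4, 5)
  run T6 (needs (5, 1, 0), free (8, 4, 5)); after release of (1, 1, 0) the pool is (9, 5, 5)


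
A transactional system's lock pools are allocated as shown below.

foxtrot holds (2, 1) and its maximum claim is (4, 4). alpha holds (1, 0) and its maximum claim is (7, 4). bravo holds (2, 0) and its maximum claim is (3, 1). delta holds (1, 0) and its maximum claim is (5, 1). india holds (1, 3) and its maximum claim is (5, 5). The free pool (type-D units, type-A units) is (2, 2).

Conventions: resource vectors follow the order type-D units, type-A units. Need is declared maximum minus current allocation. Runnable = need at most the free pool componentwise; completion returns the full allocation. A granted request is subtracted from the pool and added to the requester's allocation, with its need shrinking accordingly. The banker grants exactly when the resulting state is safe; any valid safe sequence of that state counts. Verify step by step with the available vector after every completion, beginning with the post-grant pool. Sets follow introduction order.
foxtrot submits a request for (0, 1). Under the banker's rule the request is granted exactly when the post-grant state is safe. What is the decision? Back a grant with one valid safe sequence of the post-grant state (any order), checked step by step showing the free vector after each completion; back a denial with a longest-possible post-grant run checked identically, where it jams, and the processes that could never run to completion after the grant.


DENY: after the grant no complete ordering would exist.
Key observation: type-A units is the bottleneck — with bravo, delta done the pool holds (5, 1), short of every remaining need.
Pretend the grant happened; the run bravo, delta goes as far as possible. Verifying each step:
  pool = (2, 1)
  bravo needs (1, 1) <= (2, 1) -> finishes; pool += (2, 0) = (4, 1)
  delta needs (4, 1) <= (4, 1) -> finishes; pool += (1, 0) = (5, 1)
  blocked: foxtrot wants (2, 2), pool (5, 1) — not enough type-A units
  blocked: alpha wants (6, 4), pool (5, 1) — not enough type-D units and type-A units
  blocked: india wants (4, 2), pool (5, 1) — not enough type-A units
Processes that could never finish after the grant: foxtrot, alpha and india.


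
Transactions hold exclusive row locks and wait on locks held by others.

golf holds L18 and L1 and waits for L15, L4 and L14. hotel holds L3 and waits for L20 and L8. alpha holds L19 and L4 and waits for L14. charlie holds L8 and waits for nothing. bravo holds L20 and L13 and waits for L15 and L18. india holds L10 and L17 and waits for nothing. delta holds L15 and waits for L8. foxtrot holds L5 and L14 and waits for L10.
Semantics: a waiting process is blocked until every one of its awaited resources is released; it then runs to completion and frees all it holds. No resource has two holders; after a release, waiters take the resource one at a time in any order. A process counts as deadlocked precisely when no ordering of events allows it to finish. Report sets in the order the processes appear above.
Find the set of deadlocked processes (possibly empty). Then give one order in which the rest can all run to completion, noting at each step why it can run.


Nothing here is deadlocked.
Key observation: the wait graph is acyclic; completion cascades from the unblocked processes through everyone else.
The rest can finish in the order charlie, india, foxtrot, alpha, delta, golf, bravo, hotel.
Step-by-step check:
  charlie waits on nothing -> runs at once and releases L8
  india waits on nothing -> runs at once and releases L10 and L17
  foxtrot: everything it awaited (L10) is free; runs, freeing L5 and L14
  alpha: everything it awaited (L14) is free; runs, freeing L19 and L4
  delta: everything it awaited (L8) is free; runs, freeing L15
  golf: everything it awaited (L15, L4 and L14) is free; runs, freeing L18 and L1
  bravo: everything it awaited (L15 and L18) is free; runs, freeing L20 and L13
  hotel: everything it awaited (L20 and L8) is free; runs, freeing L3


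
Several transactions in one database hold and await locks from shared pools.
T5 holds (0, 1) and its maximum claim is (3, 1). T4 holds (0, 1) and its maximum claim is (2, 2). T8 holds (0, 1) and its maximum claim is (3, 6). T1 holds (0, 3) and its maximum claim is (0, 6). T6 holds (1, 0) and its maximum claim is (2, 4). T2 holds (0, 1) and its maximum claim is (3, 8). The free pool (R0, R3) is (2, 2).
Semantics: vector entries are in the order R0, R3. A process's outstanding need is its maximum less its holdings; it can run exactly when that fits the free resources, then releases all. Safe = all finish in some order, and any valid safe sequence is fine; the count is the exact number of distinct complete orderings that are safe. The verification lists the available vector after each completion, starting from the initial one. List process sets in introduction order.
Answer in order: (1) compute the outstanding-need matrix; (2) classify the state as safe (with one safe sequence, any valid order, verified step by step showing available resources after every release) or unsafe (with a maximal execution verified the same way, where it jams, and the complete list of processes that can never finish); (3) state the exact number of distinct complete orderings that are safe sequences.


(1) Remaining need (order R0, R3):
  T5: (3, 0)
  T4: (2, 1)
  T8: (3, 5)
  T1: (0, 3)
  T6: (1, 4)
  T2: (3, 7)
(2) SAFE — a valid safe sequence is T4, T1, T6, T5, T8, T2.
Key observation: at T4 the run first touches a limit — (2, 1) against (2, 2), exact on a resource it actually requests.
Step-by-step check:
  pool = (2, 2)
  run T4 (needs (2, 1), free (2, 2)); after release of (0, 1) the pool is (2, 3)
  run T1 (needs (0, 3), free (2, 3)); after release of (0, 3) the pool is (2, 6)
  run T6 (needs (1, 4), free (2, 6)); after release of (1, 0) the pool is (3, 6)
  run T5 (needs (3, 0), free (3, 6)); after release of (0, 1) the pool is (3, 7)
  run T8 (needs (3, 5), free (3, 7)); after release of (0, 1) the pool is (3, 8)
  run T2 (needs (3, 7), free (3, 8)); after release of (0, 1) the pool is (3, 9)
(3) Precisely 4 of the possible complete orderings are safe sequences.


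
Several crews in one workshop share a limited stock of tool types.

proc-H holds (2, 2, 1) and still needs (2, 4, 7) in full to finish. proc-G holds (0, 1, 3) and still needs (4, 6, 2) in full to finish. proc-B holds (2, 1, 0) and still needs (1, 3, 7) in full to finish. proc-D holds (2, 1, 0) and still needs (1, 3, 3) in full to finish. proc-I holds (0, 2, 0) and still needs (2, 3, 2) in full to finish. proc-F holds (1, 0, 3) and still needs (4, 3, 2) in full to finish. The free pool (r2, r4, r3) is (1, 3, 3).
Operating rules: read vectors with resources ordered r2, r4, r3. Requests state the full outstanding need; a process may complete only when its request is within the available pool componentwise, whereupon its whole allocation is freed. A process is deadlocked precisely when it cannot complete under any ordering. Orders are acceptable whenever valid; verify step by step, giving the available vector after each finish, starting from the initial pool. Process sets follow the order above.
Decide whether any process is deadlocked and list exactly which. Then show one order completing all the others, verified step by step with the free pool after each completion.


The deadlocked set is proc-H, proc-G, proc-B and proc-F.
Key observation: after proc-D, proc-I the pool peaks at (3, 6, 3), and each blocked process is short somewhere: proc-H on r3; proc-G on r2; proc-B on r3; proc-F on r2.
The rest can finish in the order proc-D, proc-I. Step-by-step check:
  pool = (1, 3, 3)
  proc-D needs (1, 3, 3) <= (1, 3, 3) -> finishes; pool += (2, 1, 0) = (3, 4, 3)
  proc-I needs (2, 3, 2) <= (3, 4, 3) -> finishes; pool += (0, 2, 0) = (3, 6, 3)
The blocked processes can never fit:
  proc-H cannot run: need (2, 4, 7) vs free (3, 6, 3) (insufficient r3)
  proc-G cannot run: need (4, 6, 2) vs free (3, 6, 3) (insufficient r2)
  proc-B cannot run: need (1, 3, 7) vs free (3, 6, 3) (insufficient r3)
  proc-F cannot run: need (4, 3, 2) vs free (3, 6, 3) (insufficient r2)


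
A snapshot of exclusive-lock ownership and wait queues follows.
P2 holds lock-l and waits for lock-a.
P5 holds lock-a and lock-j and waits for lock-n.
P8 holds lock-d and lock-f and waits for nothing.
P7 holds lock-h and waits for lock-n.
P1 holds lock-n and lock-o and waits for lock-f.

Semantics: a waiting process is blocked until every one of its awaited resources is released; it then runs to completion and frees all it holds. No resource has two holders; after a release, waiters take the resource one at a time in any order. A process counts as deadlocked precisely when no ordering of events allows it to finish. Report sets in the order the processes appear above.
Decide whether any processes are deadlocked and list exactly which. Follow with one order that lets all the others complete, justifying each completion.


Nothing here is deadlocked.
Key observation: the waits form no ring: some process can always run, and its releases unblock the others one by one.
One completion order for the rest: P8, P1, P7, P5, P2.
Walking it through:
  P8: no waits; runs immediately, freeing lock-d and lock-f
  P1 waits on lock-f — all released -> runs and releases lock-n and lock-o
  P7 waits on lock-n — all released -> runs and releases lock-h
  P5 waits on lock-n — all released -> runs and releases lock-a and lock-j
  P2 waits on lock-a — all released -> runs and releases lock-l


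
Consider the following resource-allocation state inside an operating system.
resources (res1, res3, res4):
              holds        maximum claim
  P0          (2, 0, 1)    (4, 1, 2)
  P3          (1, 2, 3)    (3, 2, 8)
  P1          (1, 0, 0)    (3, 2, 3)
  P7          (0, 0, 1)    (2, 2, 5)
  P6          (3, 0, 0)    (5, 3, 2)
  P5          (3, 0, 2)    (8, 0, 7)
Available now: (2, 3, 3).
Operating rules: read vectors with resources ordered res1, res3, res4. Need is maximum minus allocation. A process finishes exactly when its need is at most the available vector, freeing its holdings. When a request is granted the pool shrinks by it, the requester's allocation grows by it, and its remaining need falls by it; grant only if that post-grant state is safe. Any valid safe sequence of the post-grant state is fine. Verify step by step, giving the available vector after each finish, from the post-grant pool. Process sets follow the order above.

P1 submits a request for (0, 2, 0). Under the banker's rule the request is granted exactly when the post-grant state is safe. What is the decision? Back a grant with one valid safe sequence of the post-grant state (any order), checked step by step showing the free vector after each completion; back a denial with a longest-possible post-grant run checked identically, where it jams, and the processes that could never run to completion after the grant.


GRANT. The post-grant state is safe; one safe sequence: P1, P6, P0, P7, P3, P5.
Key observation: after the grant the pool drops to (2, 1, 3), which still lets P1 finish first and unwind the rest.
Verifying the post-grant state step by step:
  pool = (2, 1, 3)
  P1 needs (2, 0, 3) <= (2, 1, 3) -> finishes; pool += (1, 2, 0) = (3, 3, 3)
  P6 needs (2, 3, 2) <= (3, 3, 3) -> finishes; pool += (3, 0, 0) = (6, 3, 3)
  P0 needs (2, 1, 1) <= (6, 3, 3) -> finishes; pool += (2, 0, 1) = (8, 3, 4)
  P7 needs (2, 2, 4) <= (8, 3, 4) -> finishes; pool += (0, 0, 1) = (8, 3, 5)
  P3 needs (2, 0, 5) <= (8, 3, 5) -> finishes; pool += (1, 2, 3) = (9, 5, 8)
  P5 needs (5, 0, 5) <= (9, 5, 8) -> finishes; pool += (3, 0, 2) = (12, 5, 10)


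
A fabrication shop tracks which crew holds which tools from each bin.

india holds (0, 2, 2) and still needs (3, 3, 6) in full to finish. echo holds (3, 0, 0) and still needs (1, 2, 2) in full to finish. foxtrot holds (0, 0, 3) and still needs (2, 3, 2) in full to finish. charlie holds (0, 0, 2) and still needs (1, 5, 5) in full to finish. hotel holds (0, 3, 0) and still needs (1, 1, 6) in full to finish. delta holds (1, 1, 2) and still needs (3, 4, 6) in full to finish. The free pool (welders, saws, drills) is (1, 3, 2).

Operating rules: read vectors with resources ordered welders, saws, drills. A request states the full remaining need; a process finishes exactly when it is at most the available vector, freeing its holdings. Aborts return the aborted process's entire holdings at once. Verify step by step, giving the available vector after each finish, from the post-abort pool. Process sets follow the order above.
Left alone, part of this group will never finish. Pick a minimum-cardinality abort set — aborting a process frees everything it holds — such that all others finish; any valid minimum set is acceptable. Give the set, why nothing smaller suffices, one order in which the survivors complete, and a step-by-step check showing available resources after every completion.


Abort delta.
Key observation: india could never have finished before the abort; with (1, 1, 2) returned by delta, it fits at step 3.
No smaller set exists: with zero aborts the deadlock remains.
The survivors complete as echo, foxtrot, india, charlie, hotel. Step-by-step check (starting from the post-abort pool):
  pool = (2, 4, 4)
  echo: need (1, 2, 2) fits (2, 4, 4); releases (3, 0, 0), pool now (5, 4, 4)
  foxtrot: need (2, 3, 2) fits (5, 4, 4); releases (0, 0, 3), pool now (5, 4, 7)
  india: need (3, 3, 6) fits (5, 4, 7); releases (0, 2, 2), pool now (5, 6, 9)
  charlie: need (1, 5, 5) fits (5, 6, 9); releases (0, 0, 2), pool now (5, 6, 11)
  hotel: need (1, 1, 6) fits (5, 6, 11); releases (0, 3, 0), pool now (5, 9, 11)
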